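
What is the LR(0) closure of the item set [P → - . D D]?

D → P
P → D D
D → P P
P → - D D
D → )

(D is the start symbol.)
{ [D → . )], [D → . P P], [D → . P], [P → - . D D], [P → . - D D], [P → . D D] }

To compute CLOSURE, for each item [A → α.Bβ] where B is a non-terminal, add [B → .γ] for all productions B → γ; repeat for the newly added items until nothing changes.

Start with: [P → - . D D]
  [P → - . D D] has the dot before D: add [D → . P], [D → . P P], [D → . )]
  [D → . P] has the dot before P: add [P → . D D], [P → . - D D]
No further items can be added.

CLOSURE = { [D → . )], [D → . P P], [D → . P], [P → - . D D], [P → . - D D], [P → . D D] }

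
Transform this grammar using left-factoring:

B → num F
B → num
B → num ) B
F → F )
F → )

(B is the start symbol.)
B → num B'
B' → F
B' → ε
B' → ) B
F → F )
F → )

Left-factoring transforms A → αβ₁ | αβ₂ into A → αA' and A' → β₁ | β₂
(α is the longest common prefix among the alternatives). Repeat until
no nonterminal has two alternatives with a common prefix.

Round 1: B has alternatives sharing prefix 'num'. Introduce B': B → num B'
  Add: B' → F
  Add: B' → ε
  Add: B' → ) B

No remaining common prefixes — done.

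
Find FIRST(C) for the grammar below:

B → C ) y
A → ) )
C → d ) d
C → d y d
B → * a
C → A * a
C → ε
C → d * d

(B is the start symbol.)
{ ')', 'd', ε }

To compute FIRST(C), examine every production with C on the left-hand side, reading each right-hand side left to right until a non-nullable symbol is reached.

FIRST sets of the other non-terminals involved (by the same procedure, iterated to a fixed point):
  FIRST(A) = { ')' }

From C → d ) d:
  - d is a terminal: add 'd' and stop
From C → d y d:
  - d is a terminal: add 'd' and stop
From C → A * a:
  - A is a non-terminal: add FIRST(A) \ {ε} = { ')' }
    A is not nullable, so stop
From C → ε:
  - ε-production, so ε ∈ FIRST(C)
From C → d * d:
  - d is a terminal: add 'd' and stop

Collecting: FIRST(C) = { ')', 'd', ε }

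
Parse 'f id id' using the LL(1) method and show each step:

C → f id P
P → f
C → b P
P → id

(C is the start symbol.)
Stack is shown with the top on the left.

Stack     Input      Action
---------------------------
C $       f id id $  output C → f id P
f id P $  f id id $  match 'f'
id P $    id id $    match 'id'
P $       id $       output P → id
id $      id $       match 'id'
$         $          accept

The string is accepted.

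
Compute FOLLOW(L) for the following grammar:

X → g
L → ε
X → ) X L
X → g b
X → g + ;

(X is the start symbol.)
{ $ }

To compute FOLLOW(L), find every occurrence of L on a right-hand side N → α L β: add FIRST(β) \ {ε}, and if β is empty or nullable also add FOLLOW(N). Iterate to a fixed point.

In X → ) X L: L is at the end, add FOLLOW(X)

The FOLLOW sets referred to above (computed the same way, to a fixed point):
  FOLLOW(X) = { $ }

Taking the union: FOLLOW(L) = { $ }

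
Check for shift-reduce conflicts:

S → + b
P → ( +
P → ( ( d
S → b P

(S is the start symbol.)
A shift-reduce conflict occurs when an LR(0) state has both:
  - a complete (reduce) item [A → α .] (dot at the end), and
  - a shift item [B → β . c γ] (dot before a terminal).

Augment with S' → S and build the canonical LR(0) collection (I0 = CLOSURE({[S' → . S]}), then GOTO on every symbol after a dot until no new states appear). It has 10 states:
  I0: { [S → . + b], [S → . b P], [S' → . S] }  — shift
  I1: { [S → + . b] }  — shift
  I2: { [S' → S .] }  — accept
  I3: { [P → . ( ( d], [P → . ( +], [S → b . P] }  — shift
  I4: { [P → ( . ( d], [P → ( . +] }  — shift
  I5: { [S → b P .] }  — reduce
  I6: { [P → ( ( . d] }  — shift
  I7: { [P → ( + .] }  — reduce
  I8: { [P → ( ( d .] }  — reduce
  I9: { [S → + b .] }  — reduce

No state contains both a complete item and a shift item.

Answer: No shift-reduce conflicts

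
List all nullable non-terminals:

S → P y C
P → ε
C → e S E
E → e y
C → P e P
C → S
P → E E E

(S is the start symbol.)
{ 'P' }

A non-terminal is nullable if it can derive ε (the empty string): either it has an ε-production, or it has a production whose right-hand side consists entirely of nullable non-terminals.

ε-productions: P → ε
So P is immediately nullable.
No further non-terminal can be added: every production for the remaining non-terminals contains a terminal or a non-nullable non-terminal.
Nullable = { 'P' }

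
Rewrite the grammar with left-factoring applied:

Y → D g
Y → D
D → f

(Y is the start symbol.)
Left-factoring transforms A → αβ₁ | αβ₂ into A → αA' and A' → β₁ | β₂
(α is the longest common prefix among the alternatives). Repeat until
no nonterminal has two alternatives with a common prefix.

Round 1: Y has alternatives sharing prefix 'D'. Introduce Y': Y → D Y'
  Add: Y' → g
  Add: Y' → ε

No remaining common prefixes — done.

Resulting grammar:
Y → D Y'
Y' → g
Y' → ε
D → f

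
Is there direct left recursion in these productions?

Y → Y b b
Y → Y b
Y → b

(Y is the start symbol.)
Yes, Y is left-recursive

Direct left recursion occurs when N → N α for some non-terminal N (the right-hand side begins with the left-hand side itself).

Y → Y b b: LEFT RECURSIVE (starts with Y)
Y → Y b: LEFT RECURSIVE (starts with Y)
Y → b: starts with b

The grammar has direct left recursion on: Y.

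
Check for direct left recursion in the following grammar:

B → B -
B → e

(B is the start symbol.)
Yes, B is left-recursive

Direct left recursion occurs when N → N α for some non-terminal N (the right-hand side begins with the left-hand side itself).

B → B -: LEFT RECURSIVE (starts with B)
B → e: starts with e

The grammar has direct left recursion on: B.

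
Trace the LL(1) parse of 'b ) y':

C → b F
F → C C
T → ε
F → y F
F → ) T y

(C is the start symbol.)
Stack is shown with the top on the left.

Stack    Input    Action
------------------------
C $      b ) y $  output C → b F
b F $    b ) y $  match 'b'
F $      ) y $    output F → ) T y
) T y $  ) y $    match ')'
T y $    y $      output T → ε
y $      y $      match 'y'
$        $        accept

The string is accepted.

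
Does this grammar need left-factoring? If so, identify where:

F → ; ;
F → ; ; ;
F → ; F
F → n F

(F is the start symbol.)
Left-factoring is needed when two productions for the same non-terminal
share a common prefix on the right-hand side.

Productions for F:
  F → ; ;
  F → ; ; ;
  F → ; F
  F → n F

Found common prefix ';' in productions for F

Answer: Yes, F has productions with common prefix ';'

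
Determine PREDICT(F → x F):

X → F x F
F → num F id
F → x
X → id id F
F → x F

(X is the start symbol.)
PREDICT(F → x F) = (FIRST(RHS) \ {ε}) ∪ (FOLLOW(F) if ε ∈ FIRST(RHS), i.e. RHS ⇒* ε)
FIRST(x F) = { 'x' }
ε ∉ FIRST(x F), so FOLLOW(F) is not added.
PREDICT(F → x F) = { 'x' }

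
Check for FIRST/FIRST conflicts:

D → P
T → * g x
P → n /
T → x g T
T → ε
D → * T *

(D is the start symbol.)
FIRST sets of the non-terminals at (or reachable through a nullable prefix from) the front of some alternative:
  FIRST(P) = { 'n' }

Productions for D:
  D → P: FIRST = { 'n' }
  D → * T *: FIRST = { '*' }
Productions for T:
  T → * g x: FIRST = { '*' }
  T → x g T: FIRST = { 'x' }
  T → ε: FIRST = { ε }
P has only one production, so no FIRST/FIRST conflict is possible there.

All alternatives of each non-terminal have pairwise disjoint FIRST sets.

Answer: No FIRST/FIRST conflicts.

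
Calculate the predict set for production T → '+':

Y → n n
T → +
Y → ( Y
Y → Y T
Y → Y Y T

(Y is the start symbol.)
{ '+' }

PREDICT(T → '+') = (FIRST(RHS) \ {ε}) ∪ (FOLLOW(T) if ε ∈ FIRST(RHS), i.e. RHS ⇒* ε)
FIRST('+') = { '+' }
ε ∉ FIRST('+'), so FOLLOW(T) is not added.
PREDICT(T → '+') = { '+' }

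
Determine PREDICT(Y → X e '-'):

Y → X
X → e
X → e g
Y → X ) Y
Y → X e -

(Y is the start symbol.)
{ 'e' }

PREDICT(Y → X e '-') = (FIRST(RHS) \ {ε}) ∪ (FOLLOW(Y) if ε ∈ FIRST(RHS), i.e. RHS ⇒* ε)
FIRST(X) = { 'e' }
FIRST(X e '-') = { 'e' }
ε ∉ FIRST(X e '-'), so FOLLOW(Y) is not added.
PREDICT(Y → X e '-') = { 'e' }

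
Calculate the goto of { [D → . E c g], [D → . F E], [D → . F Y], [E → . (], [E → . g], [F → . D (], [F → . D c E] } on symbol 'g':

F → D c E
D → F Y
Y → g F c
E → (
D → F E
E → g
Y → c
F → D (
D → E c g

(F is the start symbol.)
GOTO(I, 'g') = CLOSURE({ [A → αX.β] : [A → α.Xβ] ∈ I, X = 'g' })

Items with dot before 'g', with the dot advanced:
  [E → . g] → [E → g .]
Closure adds nothing (no advanced item has the dot before a non-terminal).

GOTO = { [E → g .] }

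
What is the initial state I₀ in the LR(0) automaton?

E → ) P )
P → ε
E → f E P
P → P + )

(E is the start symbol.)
First, augment the grammar with E' → E
I₀ = CLOSURE({ [E' → . E] }):
  [E' → . E] has the dot before E: add [E → . ) P )], [E → . f E P]
No further items can be added.

I₀ = { [E → . ) P )], [E → . f E P], [E' → . E] }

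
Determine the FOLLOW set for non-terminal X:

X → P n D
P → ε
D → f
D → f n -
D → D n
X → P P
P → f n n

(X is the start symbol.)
{ $ }

To compute FOLLOW(X), find every occurrence of X on a right-hand side N → α X β: add FIRST(β) \ {ε}, and if β is empty or nullable also add FOLLOW(N). Iterate to a fixed point.

X is the start symbol, so $ ∈ FOLLOW(X).
X does not occur on any right-hand side.

Taking the union: FOLLOW(X) = { $ }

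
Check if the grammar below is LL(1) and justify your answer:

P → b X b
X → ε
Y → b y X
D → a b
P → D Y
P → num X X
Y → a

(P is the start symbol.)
Relevant sets:
  FIRST(D) = { 'a' }

For P:
  PREDICT(P → b X b) = { 'b' }
  PREDICT(P → D Y) = { 'a' }
  PREDICT(P → num X X) = { 'num' }
For Y:
  PREDICT(Y → b y X) = { 'b' }
  PREDICT(Y → a) = { 'a' }
X, D have a single production, so nothing to check there.

All predict sets are disjoint. The grammar IS LL(1).

Answer: Yes, the grammar is LL(1).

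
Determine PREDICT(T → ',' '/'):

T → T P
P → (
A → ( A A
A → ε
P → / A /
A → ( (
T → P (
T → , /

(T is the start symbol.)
{ ',' }

PREDICT(T → ',' '/') = (FIRST(RHS) \ {ε}) ∪ (FOLLOW(T) if ε ∈ FIRST(RHS), i.e. RHS ⇒* ε)
FIRST(',' '/') = { ',' }
ε ∉ FIRST(',' '/'), so FOLLOW(T) is not added.
PREDICT(T → ',' '/') = { ',' }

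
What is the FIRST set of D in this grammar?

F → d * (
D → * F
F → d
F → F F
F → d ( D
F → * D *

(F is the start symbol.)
From D → * F:
  - '*' is a terminal: add '*' and stop

Collecting: FIRST(D) = { '*' }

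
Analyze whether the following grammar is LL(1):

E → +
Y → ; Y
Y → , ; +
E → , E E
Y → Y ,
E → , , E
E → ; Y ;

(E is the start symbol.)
A grammar is LL(1) if for each non-terminal N with multiple productions, the predict sets of those productions are pairwise disjoint, where PREDICT(N → α) = (FIRST(α) \ {ε}) ∪ (FOLLOW(N) if α ⇒* ε).

Relevant sets:
  FIRST(Y) = { ',', ';' }

For E:
  PREDICT(E → '+') = { '+' }
  PREDICT(E → ',' E E) = { ',' }
  PREDICT(E → ',' ',' E) = { ',' }
  PREDICT(E → ';' Y ';') = { ';' }
For Y:
  PREDICT(Y → ';' Y) = { ';' }
  PREDICT(Y → ',' ';' '+') = { ',' }
  PREDICT(Y → Y ',') = { ',', ';' }

Conflict found: Predict set conflict for E: { ',' }
The grammar is NOT LL(1).

Answer: No. Predict set conflict for E: { ',' }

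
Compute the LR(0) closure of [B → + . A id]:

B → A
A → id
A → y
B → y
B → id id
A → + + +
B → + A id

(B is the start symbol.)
{ [A → . + + +], [A → . id], [A → . y], [B → + . A id] }

To compute CLOSURE, for each item [A → α.Bβ] where B is a non-terminal, add [B → .γ] for all productions B → γ; repeat for the newly added items until nothing changes.

Start with: [B → + . A id]
  [B → + . A id] has the dot before A: add [A → . id], [A → . y], [A → . + + +]
No further items can be added.

CLOSURE = { [A → . + + +], [A → . id], [A → . y], [B → + . A id] }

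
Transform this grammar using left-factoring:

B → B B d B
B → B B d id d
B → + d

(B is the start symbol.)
B → B B d B'
B' → B
B' → id d
B → + d

Left-factoring transforms A → αβ₁ | αβ₂ into A → αA' and A' → β₁ | β₂
(α is the longest common prefix among the alternatives). Repeat until
no nonterminal has two alternatives with a common prefix.

Round 1: B has alternatives sharing prefix 'B B d'. Introduce B': B → B B d B'
  Add: B' → B
  Add: B' → id d

No remaining common prefixes — done.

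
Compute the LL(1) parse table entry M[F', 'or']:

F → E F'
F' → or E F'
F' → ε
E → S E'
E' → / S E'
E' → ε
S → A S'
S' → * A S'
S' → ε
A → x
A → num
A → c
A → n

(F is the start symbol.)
F' → or E F'

To find M[F', 'or'], we find productions for F' where 'or' is in the predict set (PREDICT(N → α) = (FIRST(α) \ {ε}) ∪ (FOLLOW(N) if α ⇒* ε)).

Relevant sets:
  FOLLOW(F') = { $ }

F' → or E F': PREDICT = { 'or' }
  'or' is in predict set, so this production goes in M[F', 'or']
F' → ε: PREDICT = { $ }

M[F', 'or'] = F' → or E F'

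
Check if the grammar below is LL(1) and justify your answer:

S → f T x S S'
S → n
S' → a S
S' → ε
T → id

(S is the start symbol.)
No. Predict set conflict for S': { 'a' }

Relevant sets:
  FOLLOW(S') = { $, 'a' }

For S:
  PREDICT(S → f T x S S') = { 'f' }
  PREDICT(S → n) = { 'n' }
For S':
  PREDICT(S' → a S) = { 'a' }
  PREDICT(S' → ε) = { $, 'a' }
T has a single production, so nothing to check there.

Conflict found: Predict set conflict for S': { 'a' }
The grammar is NOT LL(1).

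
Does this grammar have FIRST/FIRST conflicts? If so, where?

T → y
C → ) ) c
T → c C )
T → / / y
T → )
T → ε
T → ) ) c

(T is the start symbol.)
Yes. T → ')' / T → ')' ')' c on { ')' }

Productions for T:
  T → y: FIRST = { 'y' }
  T → c C ): FIRST = { 'c' }
  T → / / y: FIRST = { '/' }
  T → ): FIRST = { ')' }
  T → ε: FIRST = { ε }
  T → ) ) c: FIRST = { ')' }
C has only one production, so no FIRST/FIRST conflict is possible there.

Conflict for T: T → ) and T → ) ) c
  Overlap: { ')' }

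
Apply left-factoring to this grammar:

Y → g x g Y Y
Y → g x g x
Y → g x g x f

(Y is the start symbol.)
Y → g x g Y'
Y' → Y Y
Y' → x Y''
Y'' → ε
Y'' → f

Left-factoring transforms A → αβ₁ | αβ₂ into A → αA' and A' → β₁ | β₂
(α is the longest common prefix among the alternatives). Repeat until
no nonterminal has two alternatives with a common prefix.

Round 1: Y has alternatives sharing prefix 'g x g'. Introduce Y': Y → g x g Y'
  Add: Y' → Y Y
  Add: Y' → x
  Add: Y' → x f

Round 2: Y' has alternatives sharing prefix 'x'. Introduce Y'': Y' → x Y''
  Add: Y'' → ε
  Add: Y'' → f

No remaining common prefixes — done.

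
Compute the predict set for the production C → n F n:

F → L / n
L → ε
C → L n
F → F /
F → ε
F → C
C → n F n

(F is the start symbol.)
{ 'n' }

PREDICT(C → n F n) = (FIRST(RHS) \ {ε}) ∪ (FOLLOW(C) if ε ∈ FIRST(RHS), i.e. RHS ⇒* ε)
FIRST(n F n) = { 'n' }
ε ∉ FIRST(n F n), so FOLLOW(C) is not added.
PREDICT(C → n F n) = { 'n' }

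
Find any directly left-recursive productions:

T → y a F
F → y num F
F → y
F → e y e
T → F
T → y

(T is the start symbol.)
No direct left recursion

Direct left recursion occurs when N → N α for some non-terminal N (the right-hand side begins with the left-hand side itself).

T → y a F: starts with y
F → y num F: starts with y
F → y: starts with y
F → e y e: starts with e
T → F: starts with F
T → y: starts with y

No direct left recursion found.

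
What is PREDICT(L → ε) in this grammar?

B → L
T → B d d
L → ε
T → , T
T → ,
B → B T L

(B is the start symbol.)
PREDICT(L → ε) = (FIRST(RHS) \ {ε}) ∪ (FOLLOW(L) if ε ∈ FIRST(RHS), i.e. RHS ⇒* ε)
The right-hand side is ε (FIRST(ε) = { ε }), so the predict set is FOLLOW(L) = { $, ',', 'd' }
PREDICT(L → ε) = { $, ',', 'd' }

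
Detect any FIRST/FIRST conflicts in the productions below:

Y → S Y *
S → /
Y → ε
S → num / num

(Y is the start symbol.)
FIRST sets of the non-terminals at (or reachable through a nullable prefix from) the front of some alternative:
  FIRST(S) = { '/', 'num' }

Productions for Y:
  Y → S Y *: FIRST = { '/', 'num' }
  Y → ε: FIRST = { ε }
Productions for S:
  S → /: FIRST = { '/' }
  S → num / num: FIRST = { 'num' }

All alternatives of each non-terminal have pairwise disjoint FIRST sets.

Answer: No FIRST/FIRST conflicts.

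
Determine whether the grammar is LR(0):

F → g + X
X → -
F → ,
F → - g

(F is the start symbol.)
Augment with F' → F and build the canonical LR(0) collection (I0 = CLOSURE({[F' → . F]}), then GOTO on every symbol after a dot until no new states appear). It has 9 states:
  I0: { [F → . ,], [F → . - g], [F → . g + X], [F' → . F] }  — shift
  I1: { [F → , .] }  — reduce
  I2: { [F → - . g] }  — shift
  I3: { [F' → F .] }  — accept
  I4: { [F → g . + X] }  — shift
  I5: { [F → g + . X], [X → . -] }  — shift
  I6: { [X → - .] }  — reduce
  I7: { [F → g + X .] }  — reduce
  I8: { [F → - g .] }  — reduce

Every state is either a pure shift/goto state or contains exactly one complete item and nothing to shift — no conflicts. The grammar is LR(0).

Answer: Yes, the grammar is LR(0)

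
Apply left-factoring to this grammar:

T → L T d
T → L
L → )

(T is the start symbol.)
T → L T'
T' → T d
T' → ε
L → )

Left-factoring transforms A → αβ₁ | αβ₂ into A → αA' and A' → β₁ | β₂
(α is the longest common prefix among the alternatives). Repeat until
no nonterminal has two alternatives with a common prefix.

Round 1: T has alternatives sharing prefix 'L'. Introduce T': T → L T'
  Add: T' → T d
  Add: T' → ε

No remaining common prefixes — done.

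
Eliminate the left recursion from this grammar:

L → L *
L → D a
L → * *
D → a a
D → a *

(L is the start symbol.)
L is directly left-recursive. The standard transformation for
  A → A α₁ | ... | A α_m | β₁ | ... | β_n
is
  A  → β₁ A' | ... | β_n A'
  A' → α₁ A' | ... | α_m A' | ε

L → D a becomes L → D a L'
L → * * becomes L → * * L'
L → L * becomes L' → * L'
Add L' → ε

Productions for other non-terminals are unchanged:
  D → a a
  D → a *

Resulting grammar:
L → D a L'
L → * * L'
L' → * L'
L' → ε
D → a a
D → a *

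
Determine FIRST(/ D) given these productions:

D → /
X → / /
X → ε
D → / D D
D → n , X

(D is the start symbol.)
{ '/' }

To compute FIRST(/ D), process the symbols left to right:
Symbol / is a terminal. Add '/' and stop.
FIRST(/ D) = { '/' }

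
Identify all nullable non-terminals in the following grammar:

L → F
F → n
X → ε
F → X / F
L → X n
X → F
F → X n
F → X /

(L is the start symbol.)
ε-productions: X → ε
So X is immediately nullable.
No further non-terminal can be added: every production for the remaining non-terminals contains a terminal or a non-nullable non-terminal.
Nullable = { 'X' }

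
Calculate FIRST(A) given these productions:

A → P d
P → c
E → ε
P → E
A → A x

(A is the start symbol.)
{ 'c', 'd' }

FIRST sets of the other non-terminals involved (by the same procedure, iterated to a fixed point):
  FIRST(P) = { 'c', ε }

From A → P d:
  - P is a non-terminal: add FIRST(P) \ {ε} = { 'c' }
    P is nullable, so continue to the next symbol
  - d is a terminal: add 'd' and stop
From A → A x:
  - A is the symbol being defined: contributes nothing new
    A is not nullable, so stop

Collecting: FIRST(A) = { 'c', 'd' }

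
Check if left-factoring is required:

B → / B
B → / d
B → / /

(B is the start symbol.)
Yes, B has productions with common prefix '/'

Left-factoring is needed when two productions for the same non-terminal
share a common prefix on the right-hand side.

Productions for B:
  B → / B
  B → / d
  B → / /

Found common prefix '/' in productions for B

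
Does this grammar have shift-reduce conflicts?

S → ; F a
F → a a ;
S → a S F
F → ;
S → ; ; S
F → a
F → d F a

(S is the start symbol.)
Augment with S' → S and build the canonical LR(0) collection (I0 = CLOSURE({[S' → . S]}), then GOTO on every symbol after a dot until no new states appear). It has 17 states:
  I0: { [S → . ; ; S], [S → . ; F a], [S → . a S F], [S' → . S] }  — shift
  I1: { [F → . ;], [F → . a a ;], [F → . a], [F → . d F a], [S → ; . ; S], [S → ; . F a] }  — shift
  I2: { [S' → S .] }  — accept
  I3: { [S → . ; ; S], [S → . ; F a], [S → . a S F], [S → a . S F] }  — shift
  I4: { [F → . ;], [F → . a a ;], [F → . a], [F → . d F a], [S → a S . F] }  — shift
  I5: { [F → ; .] }  — reduce
  I6: { [S → a S F .] }  — reduce
  I7: { [F → a . a ;], [F → a .] }  — shift, reduce
  I8: { [F → . ;], [F → . a a ;], [F → . a], [F → . d F a], [F → d . F a] }  — shift
  I9: { [F → d F . a] }  — shift
  I10: { [F → d F a .] }  — reduce
  I11: { [F → a a . ;] }  — shift
  I12: { [F → a a ; .] }  — reduce
  I13: { [F → ; .], [S → . ; ; S], [S → . ; F a], [S → . a S F], [S → ; ; . S] }  — shift, reduce
  I14: { [S → ; F . a] }  — shift
  I15: { [S → ; F a .] }  — reduce
  I16: { [S → ; ; S .] }  — reduce

I7 contains reduce item [F → a .] and shift item [F → a . a ;] — shift-reduce conflict.
I13 contains reduce item [F → ; .] and shift items [S → . ; ; S], [S → . ; F a], [S → . a S F] — shift-reduce conflict.

Answer: Yes — I7: [F → a .] vs [F → a . a ;]; I13: [F → ; .] vs [S → . ; ; S]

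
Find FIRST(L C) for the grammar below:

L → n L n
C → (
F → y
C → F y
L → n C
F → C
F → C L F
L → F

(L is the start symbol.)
FIRST sets of the non-terminals involved (from the grammar, by fixed-point iteration):
  FIRST(L) = { '(', 'n', 'y' }

To compute FIRST(L C), process the symbols left to right:
Symbol L is a non-terminal. Add FIRST(L) \ {ε} = { '(', 'n', 'y' }
L is not nullable (ε ∉ FIRST(L)), so stop here.
FIRST(L C) = { '(', 'n', 'y' }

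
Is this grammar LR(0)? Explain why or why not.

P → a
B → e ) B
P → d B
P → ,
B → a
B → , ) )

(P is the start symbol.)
A grammar is LR(0) if no state in the canonical LR(0) collection has:
  - both a shift item (dot before a terminal) and a complete item (shift-reduce conflict), or
  - two or more complete items (reduce-reduce conflict; the accept item [P' → P .] counts as a complete item here).

Augment with P' → P and build the canonical LR(0) collection (I0 = CLOSURE({[P' → . P]}), then GOTO on every symbol after a dot until no new states appear). It has 13 states:
  I0: { [P → . ,], [P → . a], [P → . d B], [P' → . P] }  — shift
  I1: { [P → , .] }  — reduce
  I2: { [P' → P .] }  — accept
  I3: { [P → a .] }  — reduce
  I4: { [B → . , ) )], [B → . a], [B → . e ) B], [P → d . B] }  — shift
  I5: { [B → , . ) )] }  — shift
  I6: { [P → d B .] }  — reduce
  I7: { [B → a .] }  — reduce
  I8: { [B → e . ) B] }  — shift
  I9: { [B → . , ) )], [B → . a], [B → . e ) B], [B → e ) . B] }  — shift
  I10: { [B → e ) B .] }  — reduce
  I11: { [B → , ) . )] }  — shift
  I12: { [B → , ) ) .] }  — reduce

Every state is either a pure shift/goto state or contains exactly one complete item and nothing to shift — no conflicts. The grammar is LR(0).

Answer: Yes, the grammar is LR(0)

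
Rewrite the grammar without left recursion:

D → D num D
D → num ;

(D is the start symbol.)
D is directly left-recursive. The standard transformation for
  A → A α₁ | ... | A α_m | β₁ | ... | β_n
is
  A  → β₁ A' | ... | β_n A'
  A' → α₁ A' | ... | α_m A' | ε

D → num ; becomes D → num ; D'
D → D num D becomes D' → num D D'
Add D' → ε

Resulting grammar:
D → num ; D'
D' → num D D'
D' → ε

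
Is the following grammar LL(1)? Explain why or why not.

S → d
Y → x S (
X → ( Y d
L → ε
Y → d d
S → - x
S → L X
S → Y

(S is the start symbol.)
Relevant sets:
  FIRST(L) = { ε }
  FIRST(X) = { '(' }
  FIRST(Y) = { 'd', 'x' }

For S:
  PREDICT(S → d) = { 'd' }
  PREDICT(S → '-' x) = { '-' }
  PREDICT(S → L X) = { '(' }
  PREDICT(S → Y) = { 'd', 'x' }
For Y:
  PREDICT(Y → x S '(') = { 'x' }
  PREDICT(Y → d d) = { 'd' }
X, L have a single production, so nothing to check there.

Conflict found: Predict set conflict for S: { 'd' }
The grammar is NOT LL(1).

Answer: No. Predict set conflict for S: { 'd' }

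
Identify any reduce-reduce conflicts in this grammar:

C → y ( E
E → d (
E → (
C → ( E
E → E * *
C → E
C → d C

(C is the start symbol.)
Yes — I13: [E → ( .] vs [E → d ( .]

A reduce-reduce conflict occurs when an LR(0) state has two complete items [A → α .] and [B → β .] — both call for a reduction, and with no lookahead the parser cannot choose between them.

Augment with C' → C and build the canonical LR(0) collection (I0 = CLOSURE({[C' → . C]}), then GOTO on every symbol after a dot until no new states appear). It has 16 states:
  I0: { [C → . ( E], [C → . E], [C → . d C], [C → . y ( E], [C' → . C], [E → . (], [E → . E * *], [E → . d (] }  — shift
  I1: { [C → ( . E], [E → ( .], [E → . (], [E → . E * *], [E → . d (] }  — shift, reduce
  I2: { [C' → C .] }  — accept
  I3: { [C → E .], [E → E . * *] }  — shift, reduce
  I4: { [C → . ( E], [C → . E], [C → . d C], [C → . y ( E], [C → d . C], [E → . (], [E → . E * *], [E → . d (], [E → d . (] }  — shift
  I5: { [C → y . ( E] }  — shift
  I6: { [C → y ( . E], [E → . (], [E → . E * *], [E → . d (] }  — shift
  I7: { [E → ( .] }  — reduce
  I8: { [C → y ( E .], [E → E . * *] }  — shift, reduce
  I9: { [E → d . (] }  — shift
  I10: { [E → d ( .] }  — reduce
  I11: { [E → E * . *] }  — shift
  I12: { [E → E * * .] }  — reduce
  I13: { [C → ( . E], [E → ( .], [E → . (], [E → . E * *], [E → . d (], [E → d ( .] }  — shift, 2 reduces
  I14: { [C → d C .] }  — reduce
  I15: { [C → ( E .], [E → E . * *] }  — shift, reduce

I13 contains complete items [E → ( .], [E → d ( .] — reduce-reduce conflict.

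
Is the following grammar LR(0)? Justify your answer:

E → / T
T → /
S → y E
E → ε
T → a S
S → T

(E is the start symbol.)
No. Shift-reduce conflict between [E → .] and [E → . / T]

A grammar is LR(0) if no state in the canonical LR(0) collection has:
  - both a shift item (dot before a terminal) and a complete item (shift-reduce conflict), or
  - two or more complete items (reduce-reduce conflict; the accept item [E' → E .] counts as a complete item here).

Augment with E' → E and build the canonical LR(0) collection (I0 = CLOSURE({[E' → . E]}), then GOTO on every symbol after a dot until no new states appear). It has 10 states:
  I0: { [E → . / T], [E → .], [E' → . E] }  — shift, reduce
  I1: { [E → / . T], [T → . /], [T → . a S] }  — shift
  I2: { [E' → E .] }  — accept
  I3: { [T → / .] }  — reduce
  I4: { [E → / T .] }  — reduce
  I5: { [S → . T], [S → . y E], [T → . /], [T → . a S], [T → a . S] }  — shift
  I6: { [T → a S .] }  — reduce
  I7: { [S → T .] }  — reduce
  I8: { [E → . / T], [E → .], [S → y . E] }  — shift, reduce
  I9: { [S → y E .] }  — reduce

Conflict in state I0:
  Shift-reduce conflict between [E → .] and [E → . / T]
So the grammar is NOT LR(0).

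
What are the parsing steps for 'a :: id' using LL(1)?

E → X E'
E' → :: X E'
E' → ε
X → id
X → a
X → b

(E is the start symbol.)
LL(1) parsing maintains a stack (initially the start symbol over $) and the input. At each step: if the stack top is a terminal, match it against the current input token; if it is a non-terminal N, replace it with the RHS of M[N, lookahead] (the unique production whose predict set contains the lookahead).

Stack is shown with the top on the left.

Stack      Input      Action
----------------------------
E $        a :: id $  output E → X E'
X E' $     a :: id $  output X → a
a E' $     a :: id $  match 'a'
E' $       :: id $    output E' → :: X E'
:: X E' $  :: id $    match '::'
X E' $     id $       output X → id
id E' $    id $       match 'id'
E' $       $          output E' → ε
$          $          accept

The string is accepted.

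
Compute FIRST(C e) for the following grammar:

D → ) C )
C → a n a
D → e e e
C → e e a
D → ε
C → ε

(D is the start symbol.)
FIRST sets of the non-terminals involved (from the grammar, by fixed-point iteration):
  FIRST(C) = { 'a', 'e', ε }

To compute FIRST(C e), process the symbols left to right:
Symbol C is a non-terminal. Add FIRST(C) \ {ε} = { 'a', 'e' }
C is nullable (ε ∈ FIRST(C)), continue to the next symbol.
Symbol e is a terminal. Add 'e' and stop.
FIRST(C e) = { 'a', 'e' }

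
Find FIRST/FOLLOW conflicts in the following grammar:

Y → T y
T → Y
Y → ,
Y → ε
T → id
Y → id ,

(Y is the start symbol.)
A FIRST/FOLLOW conflict occurs when a non-terminal N has a nullable alternative N → β (β ⇒* ε) and another alternative N → α with FIRST(α) ∩ FOLLOW(N) ≠ ∅: on such a lookahead the parser cannot decide between expanding α and letting N vanish via β.

Nullable non-terminals: T, Y.
FIRST sets used below: FIRST(Y) = { ',', 'id', 'y', ε }, FIRST(T) = { ',', 'id', 'y', ε }

T: nullable alternative(s) T → Y; FOLLOW(T) = { 'y' }
  T → Y: FIRST \ {ε} = { ',', 'id', 'y' } — this is the only nullable alternative, skip
  T → id: FIRST \ {ε} = { 'id' } — disjoint from FOLLOW(T)

Y: nullable alternative(s) Y → ε; FOLLOW(Y) = { $, 'y' }
  Y → T y: FIRST \ {ε} = { ',', 'id', 'y' } — overlaps FOLLOW(Y) on { 'y' }: CONFLICT
  Y → ,: FIRST \ {ε} = { ',' } — disjoint from FOLLOW(Y)
  Y → ε: FIRST \ {ε} = { } — this is the only nullable alternative, skip
  Y → id ,: FIRST \ {ε} = { 'id' } — disjoint from FOLLOW(Y)

So the grammar has 1 FIRST/FOLLOW conflict (marked CONFLICT above).

Answer: Yes. Y → T y with FOLLOW(Y) on { 'y' }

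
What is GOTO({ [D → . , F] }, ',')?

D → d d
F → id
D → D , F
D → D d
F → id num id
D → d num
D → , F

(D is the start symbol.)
GOTO(I, ',') = CLOSURE({ [A → αX.β] : [A → α.Xβ] ∈ I, X = ',' })

Items with dot before ',', with the dot advanced:
  [D → . , F] → [D → , . F]
Closure of the advanced items:
  [D → , . F] has the dot before F: add [F → . id], [F → . id num id]

GOTO = { [D → , . F], [F → . id num id], [F → . id] }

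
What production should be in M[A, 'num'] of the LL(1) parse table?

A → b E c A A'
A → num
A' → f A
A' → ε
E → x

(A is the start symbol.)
To find M[A, 'num'], we find productions for A where 'num' is in the predict set (PREDICT(N → α) = (FIRST(α) \ {ε}) ∪ (FOLLOW(N) if α ⇒* ε)).

A → b E c A A': PREDICT = { 'b' }
A → num: PREDICT = { 'num' }
  'num' is in predict set, so this production goes in M[A, 'num']

M[A, 'num'] = A → num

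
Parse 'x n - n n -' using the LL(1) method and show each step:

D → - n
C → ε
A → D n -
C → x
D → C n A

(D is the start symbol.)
Stack is shown with the top on the left.

Stack      Input          Action
--------------------------------
D $        x n - n n - $  output D → C n A
C n A $    x n - n n - $  output C → x
x n A $    x n - n n - $  match 'x'
n A $      n - n n - $    match 'n'
A $        - n n - $      output A → D n -
D n - $    - n n - $      output D → - n
- n n - $  - n n - $      match '-'
n n - $    n n - $        match 'n'
n - $      n - $          match 'n'
- $        - $            match '-'
$          $              accept

The string is accepted.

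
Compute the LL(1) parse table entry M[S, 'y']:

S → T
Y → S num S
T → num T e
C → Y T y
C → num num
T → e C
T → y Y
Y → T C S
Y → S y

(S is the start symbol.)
S → T

To find M[S, 'y'], we find productions for S where 'y' is in the predict set (PREDICT(N → α) = (FIRST(α) \ {ε}) ∪ (FOLLOW(N) if α ⇒* ε)).

Relevant sets:
  FIRST(T) = { 'e', 'num', 'y' }

S → T: PREDICT = { 'e', 'num', 'y' }
  'y' is in predict set, so this production goes in M[S, 'y']

M[S, 'y'] = S → T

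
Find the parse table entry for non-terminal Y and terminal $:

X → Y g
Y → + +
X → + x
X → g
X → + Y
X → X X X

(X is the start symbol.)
Empty (error entry)

To find M[Y, $], we find productions for Y where $ is in the predict set (PREDICT(N → α) = (FIRST(α) \ {ε}) ∪ (FOLLOW(N) if α ⇒* ε)).

Y → + +: PREDICT = { '+' }

M[Y, $] is empty (no production applies)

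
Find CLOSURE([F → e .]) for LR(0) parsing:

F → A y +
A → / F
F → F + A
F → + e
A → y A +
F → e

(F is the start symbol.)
Start with: [F → e .]
The dot is at the end, so nothing is added.

CLOSURE = { [F → e .] }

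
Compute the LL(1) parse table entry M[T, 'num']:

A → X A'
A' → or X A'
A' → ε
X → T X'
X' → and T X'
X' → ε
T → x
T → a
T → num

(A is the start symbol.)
T → num

To find M[T, 'num'], we find productions for T where 'num' is in the predict set (PREDICT(N → α) = (FIRST(α) \ {ε}) ∪ (FOLLOW(N) if α ⇒* ε)).

T → x: PREDICT = { 'x' }
T → a: PREDICT = { 'a' }
T → num: PREDICT = { 'num' }
  'num' is in predict set, so this production goes in M[T, 'num']

M[T, 'num'] = T → num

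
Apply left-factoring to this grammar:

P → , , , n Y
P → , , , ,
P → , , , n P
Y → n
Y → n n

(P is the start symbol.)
Left-factoring transforms A → αβ₁ | αβ₂ into A → αA' and A' → β₁ | β₂
(α is the longest common prefix among the alternatives). Repeat until
no nonterminal has two alternatives with a common prefix.

Round 1: P has alternatives sharing prefix ', , ,'. Introduce P': P → , , , P'
  Add: P' → n Y
  Add: P' → ,
  Add: P' → n P

Round 2: P' has alternatives sharing prefix 'n'. Introduce P'': P' → n P''
  Add: P'' → Y
  Add: P'' → P

Round 3: Y has alternatives sharing prefix 'n'. Introduce Y': Y → n Y'
  Add: Y' → ε
  Add: Y' → n

No remaining common prefixes — done.

Resulting grammar:
P → , , , P'
P' → n P''
P'' → Y
P'' → P
P' → ,
Y → n Y'
Y' → ε
Y' → n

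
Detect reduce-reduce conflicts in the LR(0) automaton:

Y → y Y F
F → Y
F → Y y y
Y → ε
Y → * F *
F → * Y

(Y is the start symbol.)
A reduce-reduce conflict occurs when an LR(0) state has two complete items [A → α .] and [B → β .] — both call for a reduction, and with no lookahead the parser cannot choose between them.

Augment with Y' → Y and build the canonical LR(0) collection (I0 = CLOSURE({[Y' → . Y]}), then GOTO on every symbol after a dot until no new states appear). It has 13 states:
  I0: { [Y → . * F *], [Y → . y Y F], [Y → .], [Y' → . Y] }  — shift, reduce
  I1: { [F → . * Y], [F → . Y y y], [F → . Y], [Y → * . F *], [Y → . * F *], [Y → . y Y F], [Y → .] }  — shift, reduce
  I2: { [Y' → Y .] }  — accept
  I3: { [Y → . * F *], [Y → . y Y F], [Y → .], [Y → y . Y F] }  — shift, reduce
  I4: { [F → . * Y], [F → . Y y y], [F → . Y], [Y → . * F *], [Y → . y Y F], [Y → .], [Y → y Y . F] }  — shift, reduce
  I5: { [F → * . Y], [F → . * Y], [F → . Y y y], [F → . Y], [Y → * . F *], [Y → . * F *], [Y → . y Y F], [Y → .] }  — shift, reduce
  I6: { [Y → y Y F .] }  — reduce
  I7: { [F → Y . y y], [F → Y .] }  — shift, reduce
  I8: { [F → Y y . y] }  — shift
  I9: { [F → Y y y .] }  — reduce
  I10: { [Y → * F . *] }  — shift
  I11: { [F → * Y .], [F → Y . y y], [F → Y .] }  — shift, 2 reduces
  I12: { [Y → * F * .] }  — reduce

I11 contains complete items [F → * Y .], [F → Y .] — reduce-reduce conflict.

Answer: Yes — I11: [F → * Y .] vs [F → Y .]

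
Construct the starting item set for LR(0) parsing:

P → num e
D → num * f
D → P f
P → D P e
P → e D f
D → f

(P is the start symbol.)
First, augment the grammar with P' → P
I₀ = CLOSURE({ [P' → . P] }):
  [P' → . P] has the dot before P: add [P → . num e], [P → . D P e], [P → . e D f]
  [P → . D P e] has the dot before D: add [D → . num * f], [D → . P f], [D → . f]
No further items can be added.

I₀ = { [D → . P f], [D → . f], [D → . num * f], [P → . D P e], [P → . e D f], [P → . num e], [P' → . P] }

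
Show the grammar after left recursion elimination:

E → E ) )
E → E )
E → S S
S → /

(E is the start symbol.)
E → S S E'
E' → ) ) E'
E' → ) E'
E' → ε
S → /

E is directly left-recursive. The standard transformation for
  A → A α₁ | ... | A α_m | β₁ | ... | β_n
is
  A  → β₁ A' | ... | β_n A'
  A' → α₁ A' | ... | α_m A' | ε

E → S S becomes E → S S E'
E → E ) ) becomes E' → ) ) E'
E → E ) becomes E' → ) E'
Add E' → ε

Productions for other non-terminals are unchanged:
  S → /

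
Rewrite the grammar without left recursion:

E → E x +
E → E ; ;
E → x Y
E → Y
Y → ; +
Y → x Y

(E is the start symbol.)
E → x Y E'
E → Y E'
E' → x + E'
E' → ; ; E'
E' → ε
Y → ; +
Y → x Y

E is directly left-recursive. The standard transformation for
  A → A α₁ | ... | A α_m | β₁ | ... | β_n
is
  A  → β₁ A' | ... | β_n A'
  A' → α₁ A' | ... | α_m A' | ε

E → x Y becomes E → x Y E'
E → Y becomes E → Y E'
E → E x + becomes E' → x + E'
E → E ; ; becomes E' → ; ; E'
Add E' → ε

Productions for other non-terminals are unchanged:
  Y → ; +
  Y → x Y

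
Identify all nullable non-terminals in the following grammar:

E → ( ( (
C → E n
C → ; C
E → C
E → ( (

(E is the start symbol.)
A non-terminal is nullable if it can derive ε (the empty string): either it has an ε-production, or it has a production whose right-hand side consists entirely of nullable non-terminals.

There are no ε-productions, so no non-terminal can derive ε.
No non-terminals are nullable.

Answer: None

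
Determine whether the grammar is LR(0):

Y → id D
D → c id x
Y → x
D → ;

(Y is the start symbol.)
A grammar is LR(0) if no state in the canonical LR(0) collection has:
  - both a shift item (dot before a terminal) and a complete item (shift-reduce conflict), or
  - two or more complete items (reduce-reduce conflict; the accept item [Y' → Y .] counts as a complete item here).

Augment with Y' → Y and build the canonical LR(0) collection (I0 = CLOSURE({[Y' → . Y]}), then GOTO on every symbol after a dot until no new states appear). It has 9 states:
  I0: { [Y → . id D], [Y → . x], [Y' → . Y] }  — shift
  I1: { [Y' → Y .] }  — accept
  I2: { [D → . ;], [D → . c id x], [Y → id . D] }  — shift
  I3: { [Y → x .] }  — reduce
  I4: { [D → ; .] }  — reduce
  I5: { [Y → id D .] }  — reduce
  I6: { [D → c . id x] }  — shift
  I7: { [D → c id . x] }  — shift
  I8: { [D → c id x .] }  — reduce

Every state is either a pure shift/goto state or contains exactly one complete item and nothing to shift — no conflicts. The grammar is LR(0).

Answer: Yes, the grammar is LR(0)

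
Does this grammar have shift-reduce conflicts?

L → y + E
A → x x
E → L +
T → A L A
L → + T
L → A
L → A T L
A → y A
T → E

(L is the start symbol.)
A shift-reduce conflict occurs when an LR(0) state has both:
  - a complete (reduce) item [A → α .] (dot at the end), and
  - a shift item [B → β . c γ] (dot before a terminal).

Augment with L' → L and build the canonical LR(0) collection (I0 = CLOSURE({[L' → . L]}), then GOTO on every symbol after a dot until no new states appear). It has 20 states:
  I0: { [A → . x x], [A → . y A], [L → . + T], [L → . A T L], [L → . A], [L → . y + E], [L' → . L] }  — shift
  I1: { [A → . x x], [A → . y A], [E → . L +], [L → + . T], [L → . + T], [L → . A T L], [L → . A], [L → . y + E], [T → . A L A], [T → . E] }  — shift
  I2: { [A → . x x], [A → . y A], [E → . L +], [L → . + T], [L → . A T L], [L → . A], [L → . y + E], [L → A . T L], [L → A .], [T → . A L A], [T → . E] }  — shift, reduce
  I3: { [L' → L .] }  — accept
  I4: { [A → x . x] }  — shift
  I5: { [A → . x x], [A → . y A], [A → y . A], [L → y . + E] }  — shift
  I6: { [A → . x x], [A → . y A], [E → . L +], [L → . + T], [L → . A T L], [L → . A], [L → . y + E], [L → y + . E] }  — shift
  I7: { [A → y A .] }  — reduce
  I8: { [A → . x x], [A → . y A], [A → y . A] }  — shift
  I9: { [L → y + E .] }  — reduce
  I10: { [E → L . +] }  — shift
  I11: { [E → L + .] }  — reduce
  I12: { [A → x x .] }  — reduce
  I13: { [A → . x x], [A → . y A], [E → . L +], [L → . + T], [L → . A T L], [L → . A], [L → . y + E], [L → A . T L], [L → A .], [T → . A L A], [T → . E], [T → A . L A] }  — shift, reduce
  I14: { [T → E .] }  — reduce
  I15: { [A → . x x], [A → . y A], [L → . + T], [L → . A T L], [L → . A], [L → . y + E], [L → A T . L] }  — shift
  I16: { [L → A T L .] }  — reduce
  I17: { [A → . x x], [A → . y A], [E → L . +], [T → A L . A] }  — shift
  I18: { [T → A L A .] }  — reduce
  I19: { [L → + T .] }  — reduce

I2 contains reduce item [L → A .] and shift items [A → . x x], [A → . y A], [L → . + T], [L → . y + E] — shift-reduce conflict.
I13 contains reduce item [L → A .] and shift items [A → . x x], [A → . y A], [L → . + T], [L → . y + E] — shift-reduce conflict.

Answer: Yes — I2: [L → A .] vs [A → . x x]; I13: [L → A .] vs [A → . x x]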